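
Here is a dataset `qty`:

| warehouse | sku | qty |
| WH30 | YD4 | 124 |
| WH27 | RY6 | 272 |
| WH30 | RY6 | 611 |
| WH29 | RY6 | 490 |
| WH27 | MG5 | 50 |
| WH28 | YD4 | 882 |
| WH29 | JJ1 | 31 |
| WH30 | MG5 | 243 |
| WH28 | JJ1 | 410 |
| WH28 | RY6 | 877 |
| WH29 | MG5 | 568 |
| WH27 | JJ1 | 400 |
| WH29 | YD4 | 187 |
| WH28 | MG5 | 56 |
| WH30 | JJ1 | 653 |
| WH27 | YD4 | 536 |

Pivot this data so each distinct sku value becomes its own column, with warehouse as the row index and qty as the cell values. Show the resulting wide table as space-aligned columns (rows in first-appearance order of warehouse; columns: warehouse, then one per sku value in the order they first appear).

Columns: warehouse plus the 4 distinct sku values (YD4, RY6, MG5, JJ1).
For example, row WH30 column YD4 takes qty=124 from the long row (WH30, YD4).

warehouse  YD4  RY6  MG5  JJ1
WH30       124  611  243  653
WH27       536  272  50   400
WH29       187  490  568  31 
WH28       882  877  56   410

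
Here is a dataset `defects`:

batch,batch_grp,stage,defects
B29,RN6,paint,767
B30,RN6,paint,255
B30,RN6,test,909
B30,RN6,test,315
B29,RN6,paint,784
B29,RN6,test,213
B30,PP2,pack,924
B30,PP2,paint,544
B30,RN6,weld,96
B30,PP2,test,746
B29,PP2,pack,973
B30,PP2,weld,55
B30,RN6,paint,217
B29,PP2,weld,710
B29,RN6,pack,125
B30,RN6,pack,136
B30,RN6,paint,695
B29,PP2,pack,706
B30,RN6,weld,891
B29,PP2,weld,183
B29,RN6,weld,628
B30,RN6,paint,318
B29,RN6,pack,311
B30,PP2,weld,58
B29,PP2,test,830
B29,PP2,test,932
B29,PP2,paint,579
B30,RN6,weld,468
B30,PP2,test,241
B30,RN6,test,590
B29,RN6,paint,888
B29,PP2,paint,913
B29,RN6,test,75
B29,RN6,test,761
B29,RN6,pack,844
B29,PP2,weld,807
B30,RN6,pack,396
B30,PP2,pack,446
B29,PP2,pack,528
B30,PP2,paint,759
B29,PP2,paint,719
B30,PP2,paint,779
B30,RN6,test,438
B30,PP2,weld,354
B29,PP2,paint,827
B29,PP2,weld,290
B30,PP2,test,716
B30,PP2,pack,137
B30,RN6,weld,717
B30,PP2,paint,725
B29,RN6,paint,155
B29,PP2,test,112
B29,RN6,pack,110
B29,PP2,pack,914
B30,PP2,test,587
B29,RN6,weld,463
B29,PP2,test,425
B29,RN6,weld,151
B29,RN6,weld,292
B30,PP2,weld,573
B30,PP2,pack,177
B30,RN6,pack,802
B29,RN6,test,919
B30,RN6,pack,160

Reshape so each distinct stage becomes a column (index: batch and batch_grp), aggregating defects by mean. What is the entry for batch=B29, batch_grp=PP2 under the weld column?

Rows with batch=B29, batch_grp=PP2 and stage=weld: defects values are 710, 183, 807, 290.
(710 + 183 + 807 + 290) / 4 = 497.50.

497.50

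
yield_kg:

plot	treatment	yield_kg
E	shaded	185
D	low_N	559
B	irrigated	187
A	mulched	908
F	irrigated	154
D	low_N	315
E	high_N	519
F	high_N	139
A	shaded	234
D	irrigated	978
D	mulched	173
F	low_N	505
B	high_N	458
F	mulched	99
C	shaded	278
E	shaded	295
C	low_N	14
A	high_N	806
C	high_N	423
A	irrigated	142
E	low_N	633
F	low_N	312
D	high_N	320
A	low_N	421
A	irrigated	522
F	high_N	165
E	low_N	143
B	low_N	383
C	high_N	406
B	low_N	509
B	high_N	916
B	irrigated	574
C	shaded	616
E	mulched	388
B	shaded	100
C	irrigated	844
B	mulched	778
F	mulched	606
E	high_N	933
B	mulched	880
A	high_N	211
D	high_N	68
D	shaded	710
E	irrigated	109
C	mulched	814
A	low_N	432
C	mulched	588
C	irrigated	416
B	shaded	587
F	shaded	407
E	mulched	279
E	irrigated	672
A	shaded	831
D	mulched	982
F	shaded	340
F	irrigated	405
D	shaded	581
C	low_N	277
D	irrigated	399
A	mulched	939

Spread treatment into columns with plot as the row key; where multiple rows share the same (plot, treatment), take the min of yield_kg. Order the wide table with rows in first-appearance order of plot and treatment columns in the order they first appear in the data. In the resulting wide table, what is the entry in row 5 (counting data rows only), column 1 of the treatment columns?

With rows in first-appearance order of plot, row 5 is plot=F. treatment columns in first-appearance order: shaded, low_N, irrigated, mulched, high_N; column 1 is shaded.
Long rows with plot=F, treatment=shaded: min(407, 340) = 340.

340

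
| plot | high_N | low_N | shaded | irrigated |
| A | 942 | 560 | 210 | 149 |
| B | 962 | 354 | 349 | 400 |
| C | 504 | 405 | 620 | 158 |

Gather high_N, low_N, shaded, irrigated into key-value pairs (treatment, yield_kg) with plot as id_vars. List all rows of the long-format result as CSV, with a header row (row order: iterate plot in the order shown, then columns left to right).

plot,treatment,yield_kg
A,high_N,942
A,low_N,560
A,shaded,210
A,irrigated,149
B,high_N,962
B,low_N,354
B,shaded,349
B,irrigated,400
C,high_N,504
C,low_N,405
C,shaded,620
C,irrigated,158

Each (plot, column) pair becomes one row: 3 × 4 = 12 rows.
For example, (A, high_N) → yield_kg=942.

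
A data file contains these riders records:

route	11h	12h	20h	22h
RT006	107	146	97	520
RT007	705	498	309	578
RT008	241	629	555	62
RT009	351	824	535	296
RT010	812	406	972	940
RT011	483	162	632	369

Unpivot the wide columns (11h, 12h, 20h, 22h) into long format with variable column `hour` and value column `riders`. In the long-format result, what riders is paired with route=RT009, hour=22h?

296

Unpivoting turns each (route, wide-column) pair into one long row.
The wide cell at row RT009, column 22h holds 296, so the long row (RT009, 22h) has riders=296.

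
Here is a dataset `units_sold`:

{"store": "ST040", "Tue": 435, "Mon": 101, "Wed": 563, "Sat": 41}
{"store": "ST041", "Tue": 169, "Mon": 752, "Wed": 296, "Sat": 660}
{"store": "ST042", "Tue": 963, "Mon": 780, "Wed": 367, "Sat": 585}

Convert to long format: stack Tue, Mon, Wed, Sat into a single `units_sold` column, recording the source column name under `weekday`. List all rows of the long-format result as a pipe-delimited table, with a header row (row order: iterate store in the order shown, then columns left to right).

Each (store, column) pair becomes one row: 3 × 4 = 12 rows.
For example, (ST040, Tue) → units_sold=435.

| store | weekday | units_sold |
| ST040 | Tue | 435 |
| ST040 | Mon | 101 |
| ST040 | Wed | 563 |
| ST040 | Sat | 41 |
| ST041 | Tue | 169 |
| ST041 | Mon | 752 |
| ST041 | Wed | 296 |
| ST041 | Sat | 660 |
| ST042 | Tue | 963 |
| ST042 | Mon | 780 |
| ST042 | Wed | 367 |
| ST042 | Sat | 585 |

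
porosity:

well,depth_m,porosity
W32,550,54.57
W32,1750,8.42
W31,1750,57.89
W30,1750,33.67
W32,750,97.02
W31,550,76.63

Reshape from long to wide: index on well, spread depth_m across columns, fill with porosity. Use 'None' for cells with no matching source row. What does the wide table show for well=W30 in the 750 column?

No long-format row has well=W30 and depth_m=750, so the cell is None.

None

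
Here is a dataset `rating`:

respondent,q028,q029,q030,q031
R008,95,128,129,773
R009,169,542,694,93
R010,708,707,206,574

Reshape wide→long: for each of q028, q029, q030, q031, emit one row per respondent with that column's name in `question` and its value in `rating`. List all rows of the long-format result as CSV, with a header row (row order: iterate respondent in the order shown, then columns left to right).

respondent,question,rating
R008,q028,95
R008,q029,128
R008,q030,129
R008,q031,773
R009,q028,169
R009,q029,542
R009,q030,694
R009,q031,93
R010,q028,708
R010,q029,707
R010,q030,206
R010,q031,574

Each (respondent, column) pair becomes one row: 3 × 4 = 12 rows.
For example, (R008, q028) → rating=95.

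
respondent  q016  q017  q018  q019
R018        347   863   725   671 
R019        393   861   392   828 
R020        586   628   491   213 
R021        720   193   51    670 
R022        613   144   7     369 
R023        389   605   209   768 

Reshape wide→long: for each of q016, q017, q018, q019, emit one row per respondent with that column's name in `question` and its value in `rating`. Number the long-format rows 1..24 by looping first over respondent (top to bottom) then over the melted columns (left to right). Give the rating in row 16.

670

24 rows total (6 × 4). Row 16: index ⌊(16-1)/4⌋ = 3 into respondent → R021; (16-1) mod 4 = 3 into the melted columns → q019.
So row 16 is (R021, q019, 670); rating = 670.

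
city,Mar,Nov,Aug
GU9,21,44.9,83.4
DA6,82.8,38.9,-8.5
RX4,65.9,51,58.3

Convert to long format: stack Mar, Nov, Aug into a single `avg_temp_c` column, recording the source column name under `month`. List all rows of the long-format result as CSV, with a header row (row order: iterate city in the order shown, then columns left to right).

Each (city, column) pair becomes one row: 3 × 3 = 9 rows.
For example, (GU9, Mar) → avg_temp_c=21.

city,month,avg_temp_c
GU9,Mar,21
GU9,Nov,44.9
GU9,Aug,83.4
DA6,Mar,82.8
DA6,Nov,38.9
DA6,Aug,-8.5
RX4,Mar,65.9
RX4,Nov,51
RX4,Aug,58.3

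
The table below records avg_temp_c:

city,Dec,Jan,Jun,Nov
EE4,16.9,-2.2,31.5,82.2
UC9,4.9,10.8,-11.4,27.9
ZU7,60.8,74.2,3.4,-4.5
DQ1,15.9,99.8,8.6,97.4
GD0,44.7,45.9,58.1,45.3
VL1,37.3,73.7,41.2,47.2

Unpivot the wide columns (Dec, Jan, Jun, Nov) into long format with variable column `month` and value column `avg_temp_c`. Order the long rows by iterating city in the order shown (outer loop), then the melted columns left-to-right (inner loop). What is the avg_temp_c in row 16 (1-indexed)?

97.4

24 rows total (6 × 4). Row 16: index ⌊(16-1)/4⌋ = 3 into city → DQ1; (16-1) mod 4 = 3 into the melted columns → Nov.
So row 16 is (DQ1, Nov, 97.4); avg_temp_c = 97.4.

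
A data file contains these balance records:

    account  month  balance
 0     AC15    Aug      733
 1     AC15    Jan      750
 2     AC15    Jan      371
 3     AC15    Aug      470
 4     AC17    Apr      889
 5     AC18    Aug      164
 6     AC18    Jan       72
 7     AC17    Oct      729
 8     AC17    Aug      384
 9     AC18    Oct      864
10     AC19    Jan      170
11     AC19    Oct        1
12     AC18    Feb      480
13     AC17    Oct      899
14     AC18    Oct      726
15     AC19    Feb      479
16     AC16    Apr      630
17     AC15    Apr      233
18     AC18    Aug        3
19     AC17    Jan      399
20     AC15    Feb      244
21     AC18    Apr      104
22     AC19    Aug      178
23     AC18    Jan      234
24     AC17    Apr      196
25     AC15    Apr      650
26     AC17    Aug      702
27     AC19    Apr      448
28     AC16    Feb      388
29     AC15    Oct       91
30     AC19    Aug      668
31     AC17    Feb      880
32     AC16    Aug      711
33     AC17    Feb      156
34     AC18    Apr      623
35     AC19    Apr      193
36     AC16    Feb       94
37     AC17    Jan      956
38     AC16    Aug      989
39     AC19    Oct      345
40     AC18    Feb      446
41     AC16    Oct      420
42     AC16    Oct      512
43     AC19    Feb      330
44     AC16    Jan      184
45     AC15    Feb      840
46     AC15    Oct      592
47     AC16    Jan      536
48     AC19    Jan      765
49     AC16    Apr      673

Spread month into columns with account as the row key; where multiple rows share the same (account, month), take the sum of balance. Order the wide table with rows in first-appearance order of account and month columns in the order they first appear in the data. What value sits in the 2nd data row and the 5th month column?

With rows in first-appearance order of account, row 2 is account=AC17. month columns in first-appearance order: Aug, Jan, Apr, Oct, Feb; column 5 is Feb.
Long rows with account=AC17, month=Feb: 880 + 156 = 1036.

1036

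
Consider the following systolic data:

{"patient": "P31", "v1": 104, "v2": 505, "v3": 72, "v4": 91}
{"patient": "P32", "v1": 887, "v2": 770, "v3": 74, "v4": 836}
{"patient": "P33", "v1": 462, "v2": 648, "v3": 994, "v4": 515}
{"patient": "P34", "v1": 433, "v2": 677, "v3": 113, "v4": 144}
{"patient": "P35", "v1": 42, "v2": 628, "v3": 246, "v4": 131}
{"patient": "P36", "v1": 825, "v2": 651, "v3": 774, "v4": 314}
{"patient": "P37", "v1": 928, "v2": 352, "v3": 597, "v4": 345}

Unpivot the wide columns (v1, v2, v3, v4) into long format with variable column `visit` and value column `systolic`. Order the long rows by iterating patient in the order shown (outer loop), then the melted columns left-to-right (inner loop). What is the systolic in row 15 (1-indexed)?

28 rows total (7 × 4). Row 15: index ⌊(15-1)/4⌋ = 3 into patient → P34; (15-1) mod 4 = 2 into the melted columns → v3.
So row 15 is (P34, v3, 113); systolic = 113.

113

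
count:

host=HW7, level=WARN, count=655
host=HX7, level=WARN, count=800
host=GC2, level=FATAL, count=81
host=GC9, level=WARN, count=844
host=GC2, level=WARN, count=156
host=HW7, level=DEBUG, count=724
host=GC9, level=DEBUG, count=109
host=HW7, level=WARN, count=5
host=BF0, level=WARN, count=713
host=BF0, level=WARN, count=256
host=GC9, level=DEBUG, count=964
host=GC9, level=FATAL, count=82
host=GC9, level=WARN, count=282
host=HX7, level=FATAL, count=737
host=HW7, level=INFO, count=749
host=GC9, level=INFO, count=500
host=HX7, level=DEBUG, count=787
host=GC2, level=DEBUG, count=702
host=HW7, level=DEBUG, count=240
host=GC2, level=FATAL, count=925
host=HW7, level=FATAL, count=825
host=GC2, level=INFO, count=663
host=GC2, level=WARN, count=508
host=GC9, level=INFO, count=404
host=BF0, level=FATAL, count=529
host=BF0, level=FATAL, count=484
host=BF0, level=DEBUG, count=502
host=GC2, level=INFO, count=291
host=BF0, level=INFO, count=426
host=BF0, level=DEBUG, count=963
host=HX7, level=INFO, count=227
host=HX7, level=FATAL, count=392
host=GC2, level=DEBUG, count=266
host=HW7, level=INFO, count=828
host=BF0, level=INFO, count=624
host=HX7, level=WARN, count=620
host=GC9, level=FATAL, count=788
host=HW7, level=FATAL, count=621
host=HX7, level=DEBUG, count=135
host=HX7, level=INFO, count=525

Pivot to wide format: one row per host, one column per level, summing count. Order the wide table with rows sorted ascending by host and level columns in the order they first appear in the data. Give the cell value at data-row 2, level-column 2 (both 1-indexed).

1006

With rows sorted ascending by host, row 2 is host=GC2. level columns in first-appearance order: WARN, FATAL, DEBUG, INFO; column 2 is FATAL.
Long rows with host=GC2, level=FATAL: 81 + 925 = 1006.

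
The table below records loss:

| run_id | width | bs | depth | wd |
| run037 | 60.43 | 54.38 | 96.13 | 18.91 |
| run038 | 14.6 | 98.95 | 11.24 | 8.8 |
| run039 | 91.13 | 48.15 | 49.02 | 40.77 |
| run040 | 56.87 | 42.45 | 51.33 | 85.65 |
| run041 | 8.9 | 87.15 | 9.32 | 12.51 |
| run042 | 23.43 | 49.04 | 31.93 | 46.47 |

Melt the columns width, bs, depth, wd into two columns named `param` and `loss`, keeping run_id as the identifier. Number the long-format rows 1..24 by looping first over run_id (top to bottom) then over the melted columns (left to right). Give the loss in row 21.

24 rows total (6 × 4). Row 21: index ⌊(21-1)/4⌋ = 5 into run_id → run042; (21-1) mod 4 = 0 into the melted columns → width.
So row 21 is (run042, width, 23.43); loss = 23.43.

23.43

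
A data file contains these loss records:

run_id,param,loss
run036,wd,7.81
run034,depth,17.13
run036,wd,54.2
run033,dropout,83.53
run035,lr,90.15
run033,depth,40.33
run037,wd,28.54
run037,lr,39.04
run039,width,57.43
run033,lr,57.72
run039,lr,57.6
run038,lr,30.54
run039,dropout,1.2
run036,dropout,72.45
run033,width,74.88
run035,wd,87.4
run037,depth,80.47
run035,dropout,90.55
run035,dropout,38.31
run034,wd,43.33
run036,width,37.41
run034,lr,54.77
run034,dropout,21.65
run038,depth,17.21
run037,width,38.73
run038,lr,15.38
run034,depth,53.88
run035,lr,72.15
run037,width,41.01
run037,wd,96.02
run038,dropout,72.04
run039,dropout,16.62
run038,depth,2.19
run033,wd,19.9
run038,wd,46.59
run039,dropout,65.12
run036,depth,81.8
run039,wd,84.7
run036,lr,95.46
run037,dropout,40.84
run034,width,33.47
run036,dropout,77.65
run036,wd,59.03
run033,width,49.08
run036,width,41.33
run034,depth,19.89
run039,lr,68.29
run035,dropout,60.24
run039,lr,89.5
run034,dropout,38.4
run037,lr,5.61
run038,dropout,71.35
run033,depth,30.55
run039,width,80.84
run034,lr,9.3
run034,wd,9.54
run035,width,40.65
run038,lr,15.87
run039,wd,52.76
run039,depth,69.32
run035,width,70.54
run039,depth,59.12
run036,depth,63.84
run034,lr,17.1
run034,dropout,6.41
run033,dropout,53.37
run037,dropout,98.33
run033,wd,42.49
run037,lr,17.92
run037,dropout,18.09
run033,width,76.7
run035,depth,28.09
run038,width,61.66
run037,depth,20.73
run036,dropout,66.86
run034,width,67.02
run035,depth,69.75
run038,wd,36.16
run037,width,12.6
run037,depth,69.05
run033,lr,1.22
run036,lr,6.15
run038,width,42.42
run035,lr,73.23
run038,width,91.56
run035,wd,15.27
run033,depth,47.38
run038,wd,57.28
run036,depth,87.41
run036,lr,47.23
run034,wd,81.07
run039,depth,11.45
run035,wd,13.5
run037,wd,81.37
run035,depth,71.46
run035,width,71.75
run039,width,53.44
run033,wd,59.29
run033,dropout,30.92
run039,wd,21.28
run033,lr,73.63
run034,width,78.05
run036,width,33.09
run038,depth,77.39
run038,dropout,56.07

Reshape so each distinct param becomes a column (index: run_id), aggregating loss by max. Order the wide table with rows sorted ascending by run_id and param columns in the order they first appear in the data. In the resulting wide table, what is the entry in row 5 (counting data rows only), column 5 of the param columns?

With rows sorted ascending by run_id, row 5 is run_id=run037. param columns in first-appearance order: wd, depth, dropout, lr, width; column 5 is width.
Long rows with run_id=run037, param=width: max(38.73, 41.01, 12.6) = 41.01.

41.01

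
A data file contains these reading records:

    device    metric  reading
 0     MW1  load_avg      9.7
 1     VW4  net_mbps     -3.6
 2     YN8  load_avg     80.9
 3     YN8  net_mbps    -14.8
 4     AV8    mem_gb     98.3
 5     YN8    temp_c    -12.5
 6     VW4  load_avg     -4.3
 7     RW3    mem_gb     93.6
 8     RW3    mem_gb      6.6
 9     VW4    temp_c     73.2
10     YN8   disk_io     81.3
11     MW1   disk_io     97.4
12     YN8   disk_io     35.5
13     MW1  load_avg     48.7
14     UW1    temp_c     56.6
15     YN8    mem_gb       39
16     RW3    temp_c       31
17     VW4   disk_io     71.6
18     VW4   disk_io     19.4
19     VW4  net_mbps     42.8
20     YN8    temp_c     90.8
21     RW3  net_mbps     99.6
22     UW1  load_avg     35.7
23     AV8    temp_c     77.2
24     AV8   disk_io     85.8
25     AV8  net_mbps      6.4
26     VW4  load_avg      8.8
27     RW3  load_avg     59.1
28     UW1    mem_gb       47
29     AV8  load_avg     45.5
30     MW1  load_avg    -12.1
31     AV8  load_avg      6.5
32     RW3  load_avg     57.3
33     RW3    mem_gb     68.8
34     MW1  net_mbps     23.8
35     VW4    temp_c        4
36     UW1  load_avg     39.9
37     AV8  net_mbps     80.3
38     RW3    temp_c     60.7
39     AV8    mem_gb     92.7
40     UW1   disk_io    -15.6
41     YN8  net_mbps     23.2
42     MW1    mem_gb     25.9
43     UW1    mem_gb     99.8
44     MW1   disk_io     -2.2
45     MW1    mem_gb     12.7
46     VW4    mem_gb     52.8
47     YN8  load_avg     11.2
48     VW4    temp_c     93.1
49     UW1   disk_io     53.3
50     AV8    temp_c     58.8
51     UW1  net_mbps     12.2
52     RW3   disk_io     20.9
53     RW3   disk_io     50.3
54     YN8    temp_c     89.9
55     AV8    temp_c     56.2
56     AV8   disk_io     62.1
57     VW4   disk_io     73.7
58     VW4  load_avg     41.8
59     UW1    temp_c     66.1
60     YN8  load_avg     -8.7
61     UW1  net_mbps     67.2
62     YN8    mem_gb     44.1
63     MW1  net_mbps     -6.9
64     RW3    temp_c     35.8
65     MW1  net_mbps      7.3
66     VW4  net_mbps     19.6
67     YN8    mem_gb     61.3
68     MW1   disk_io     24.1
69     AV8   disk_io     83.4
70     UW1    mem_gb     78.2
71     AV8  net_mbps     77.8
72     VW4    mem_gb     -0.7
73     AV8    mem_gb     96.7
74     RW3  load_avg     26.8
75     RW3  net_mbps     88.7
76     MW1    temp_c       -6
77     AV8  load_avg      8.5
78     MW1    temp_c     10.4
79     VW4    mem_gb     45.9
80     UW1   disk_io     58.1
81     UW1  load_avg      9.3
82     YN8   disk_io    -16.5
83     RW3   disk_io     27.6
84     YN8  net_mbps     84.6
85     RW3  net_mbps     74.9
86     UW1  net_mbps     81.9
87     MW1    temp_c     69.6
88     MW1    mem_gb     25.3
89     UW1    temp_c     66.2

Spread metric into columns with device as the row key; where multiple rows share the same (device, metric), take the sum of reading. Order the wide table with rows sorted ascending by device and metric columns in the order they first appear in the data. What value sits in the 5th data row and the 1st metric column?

With rows sorted ascending by device, row 5 is device=VW4. metric columns in first-appearance order: load_avg, net_mbps, mem_gb, temp_c, disk_io; column 1 is load_avg.
Long rows with device=VW4, metric=load_avg: -4.3 + 8.8 + 41.8 = 46.3.

46.3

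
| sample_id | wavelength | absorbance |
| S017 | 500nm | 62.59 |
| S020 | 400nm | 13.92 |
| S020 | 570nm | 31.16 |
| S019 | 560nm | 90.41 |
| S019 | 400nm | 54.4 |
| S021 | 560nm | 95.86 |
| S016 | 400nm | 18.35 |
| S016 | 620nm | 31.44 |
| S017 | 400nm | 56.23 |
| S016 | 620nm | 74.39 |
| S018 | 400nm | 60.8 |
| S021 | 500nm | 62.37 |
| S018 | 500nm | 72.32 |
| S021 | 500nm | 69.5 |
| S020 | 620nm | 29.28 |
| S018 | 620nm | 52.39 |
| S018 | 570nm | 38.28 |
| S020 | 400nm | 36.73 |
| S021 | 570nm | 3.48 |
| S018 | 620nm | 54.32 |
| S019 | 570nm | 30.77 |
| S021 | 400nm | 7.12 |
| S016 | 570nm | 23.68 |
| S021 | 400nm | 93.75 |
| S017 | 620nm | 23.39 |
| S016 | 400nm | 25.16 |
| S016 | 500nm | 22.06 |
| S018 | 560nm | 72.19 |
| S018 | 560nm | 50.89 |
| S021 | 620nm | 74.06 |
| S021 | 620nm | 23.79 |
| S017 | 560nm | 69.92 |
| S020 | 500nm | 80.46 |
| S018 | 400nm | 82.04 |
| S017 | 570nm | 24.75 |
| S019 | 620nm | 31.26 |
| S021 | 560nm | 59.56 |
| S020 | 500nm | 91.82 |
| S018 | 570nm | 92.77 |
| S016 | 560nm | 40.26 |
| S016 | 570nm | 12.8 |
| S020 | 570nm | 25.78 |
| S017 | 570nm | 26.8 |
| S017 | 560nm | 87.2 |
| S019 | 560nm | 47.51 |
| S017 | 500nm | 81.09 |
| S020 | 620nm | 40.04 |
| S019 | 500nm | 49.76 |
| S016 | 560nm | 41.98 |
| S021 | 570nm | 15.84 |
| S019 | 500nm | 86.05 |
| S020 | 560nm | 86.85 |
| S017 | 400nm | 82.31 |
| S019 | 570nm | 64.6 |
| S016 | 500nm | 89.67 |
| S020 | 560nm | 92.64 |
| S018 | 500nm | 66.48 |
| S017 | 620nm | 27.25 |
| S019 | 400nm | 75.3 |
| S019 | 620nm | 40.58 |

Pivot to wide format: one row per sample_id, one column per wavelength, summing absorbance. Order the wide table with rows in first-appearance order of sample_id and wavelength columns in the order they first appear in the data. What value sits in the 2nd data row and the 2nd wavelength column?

50.65

With rows in first-appearance order of sample_id, row 2 is sample_id=S020. wavelength columns in first-appearance order: 500nm, 400nm, 570nm, 560nm, 620nm; column 2 is 400nm.
Long rows with sample_id=S020, wavelength=400nm: 13.92 + 36.73 = 50.65.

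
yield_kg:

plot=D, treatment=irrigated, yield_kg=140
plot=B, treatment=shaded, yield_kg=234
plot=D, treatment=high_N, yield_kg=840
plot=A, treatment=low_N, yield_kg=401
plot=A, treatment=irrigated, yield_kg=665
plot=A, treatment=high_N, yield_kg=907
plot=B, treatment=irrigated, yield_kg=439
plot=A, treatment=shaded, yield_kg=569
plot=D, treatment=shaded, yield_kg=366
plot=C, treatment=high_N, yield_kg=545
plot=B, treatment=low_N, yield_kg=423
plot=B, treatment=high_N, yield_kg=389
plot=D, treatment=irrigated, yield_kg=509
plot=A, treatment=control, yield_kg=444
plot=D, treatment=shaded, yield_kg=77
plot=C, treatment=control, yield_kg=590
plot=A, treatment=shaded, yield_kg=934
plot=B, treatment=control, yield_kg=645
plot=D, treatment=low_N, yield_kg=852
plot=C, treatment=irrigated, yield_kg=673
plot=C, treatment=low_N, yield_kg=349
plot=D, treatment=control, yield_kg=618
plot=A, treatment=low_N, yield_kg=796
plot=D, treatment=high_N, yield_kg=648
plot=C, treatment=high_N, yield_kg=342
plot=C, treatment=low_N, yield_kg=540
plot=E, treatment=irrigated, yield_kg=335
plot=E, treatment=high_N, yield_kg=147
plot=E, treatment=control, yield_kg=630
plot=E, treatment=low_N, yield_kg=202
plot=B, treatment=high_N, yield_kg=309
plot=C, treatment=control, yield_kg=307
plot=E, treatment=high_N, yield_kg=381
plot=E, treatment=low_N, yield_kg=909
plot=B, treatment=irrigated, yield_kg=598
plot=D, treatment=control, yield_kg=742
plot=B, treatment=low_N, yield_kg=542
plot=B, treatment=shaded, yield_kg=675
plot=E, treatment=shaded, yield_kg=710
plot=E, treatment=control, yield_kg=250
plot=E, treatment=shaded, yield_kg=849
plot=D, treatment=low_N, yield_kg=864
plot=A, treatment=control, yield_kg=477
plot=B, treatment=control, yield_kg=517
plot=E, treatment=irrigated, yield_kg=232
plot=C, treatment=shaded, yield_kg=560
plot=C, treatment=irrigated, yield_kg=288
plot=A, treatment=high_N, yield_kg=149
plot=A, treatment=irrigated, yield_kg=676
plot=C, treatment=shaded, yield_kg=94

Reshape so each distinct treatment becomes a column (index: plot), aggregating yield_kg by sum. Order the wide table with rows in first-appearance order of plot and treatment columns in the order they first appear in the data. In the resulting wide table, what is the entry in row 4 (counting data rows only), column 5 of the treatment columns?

897

With rows in first-appearance order of plot, row 4 is plot=C. treatment columns in first-appearance order: irrigated, shaded, high_N, low_N, control; column 5 is control.
Long rows with plot=C, treatment=control: 590 + 307 = 897.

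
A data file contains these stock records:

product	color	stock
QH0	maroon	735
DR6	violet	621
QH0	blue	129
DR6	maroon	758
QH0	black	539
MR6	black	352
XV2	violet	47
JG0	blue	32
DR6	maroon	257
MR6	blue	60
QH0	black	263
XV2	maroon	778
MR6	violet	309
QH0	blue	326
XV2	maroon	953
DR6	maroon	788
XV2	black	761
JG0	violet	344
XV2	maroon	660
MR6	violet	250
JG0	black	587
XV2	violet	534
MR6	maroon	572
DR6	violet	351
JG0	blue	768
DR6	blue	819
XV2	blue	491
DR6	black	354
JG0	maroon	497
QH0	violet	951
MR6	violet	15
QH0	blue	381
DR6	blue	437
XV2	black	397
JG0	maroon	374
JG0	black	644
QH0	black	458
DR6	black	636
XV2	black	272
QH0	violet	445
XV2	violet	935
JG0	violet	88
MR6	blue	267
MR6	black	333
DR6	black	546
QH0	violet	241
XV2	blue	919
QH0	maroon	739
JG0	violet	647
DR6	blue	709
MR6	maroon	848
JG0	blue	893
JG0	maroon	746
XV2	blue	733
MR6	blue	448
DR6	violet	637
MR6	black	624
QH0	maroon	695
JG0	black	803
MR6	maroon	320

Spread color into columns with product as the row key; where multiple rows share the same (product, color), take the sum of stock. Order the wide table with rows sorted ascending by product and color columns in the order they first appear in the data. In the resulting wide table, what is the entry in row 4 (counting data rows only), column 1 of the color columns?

2169

With rows sorted ascending by product, row 4 is product=QH0. color columns in first-appearance order: maroon, violet, blue, black; column 1 is maroon.
Long rows with product=QH0, color=maroon: 735 + 739 + 695 = 2169.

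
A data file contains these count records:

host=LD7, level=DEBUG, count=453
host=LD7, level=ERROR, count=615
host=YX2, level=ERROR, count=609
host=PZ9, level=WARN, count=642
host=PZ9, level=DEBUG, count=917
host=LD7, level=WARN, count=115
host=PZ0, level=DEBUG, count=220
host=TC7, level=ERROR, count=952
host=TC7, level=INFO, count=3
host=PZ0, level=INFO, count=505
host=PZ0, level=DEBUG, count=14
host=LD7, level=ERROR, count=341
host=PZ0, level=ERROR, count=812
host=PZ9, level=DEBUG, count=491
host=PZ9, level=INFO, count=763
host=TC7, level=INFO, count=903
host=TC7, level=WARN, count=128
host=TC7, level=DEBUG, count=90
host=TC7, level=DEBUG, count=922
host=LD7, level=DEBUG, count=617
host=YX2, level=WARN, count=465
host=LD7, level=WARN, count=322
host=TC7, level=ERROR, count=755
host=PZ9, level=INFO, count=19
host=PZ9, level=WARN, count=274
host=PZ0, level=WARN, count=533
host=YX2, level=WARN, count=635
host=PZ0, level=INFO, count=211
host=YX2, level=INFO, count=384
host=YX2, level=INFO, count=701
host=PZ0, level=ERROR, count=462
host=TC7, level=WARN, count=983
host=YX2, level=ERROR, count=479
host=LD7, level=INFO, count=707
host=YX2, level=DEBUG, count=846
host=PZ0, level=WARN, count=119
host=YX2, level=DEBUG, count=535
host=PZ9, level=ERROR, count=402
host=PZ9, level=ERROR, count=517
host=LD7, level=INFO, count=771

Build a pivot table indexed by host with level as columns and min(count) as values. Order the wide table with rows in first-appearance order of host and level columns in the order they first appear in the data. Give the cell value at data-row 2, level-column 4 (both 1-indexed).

384

With rows in first-appearance order of host, row 2 is host=YX2. level columns in first-appearance order: DEBUG, ERROR, WARN, INFO; column 4 is INFO.
Long rows with host=YX2, level=INFO: min(384, 701) = 384.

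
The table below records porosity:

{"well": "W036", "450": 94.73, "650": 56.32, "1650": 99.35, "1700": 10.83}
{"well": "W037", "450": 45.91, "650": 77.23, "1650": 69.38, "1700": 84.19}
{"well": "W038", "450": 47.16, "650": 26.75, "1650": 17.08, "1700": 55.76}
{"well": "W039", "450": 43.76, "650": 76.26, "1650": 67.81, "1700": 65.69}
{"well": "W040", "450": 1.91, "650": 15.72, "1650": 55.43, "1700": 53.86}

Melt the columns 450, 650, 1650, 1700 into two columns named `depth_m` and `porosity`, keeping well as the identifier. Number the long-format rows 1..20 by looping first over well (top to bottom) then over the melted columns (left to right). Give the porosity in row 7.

20 rows total (5 × 4). Row 7: index ⌊(7-1)/4⌋ = 1 into well → W037; (7-1) mod 4 = 2 into the melted columns → 1650.
So row 7 is (W037, 1650, 69.38); porosity = 69.38.

69.38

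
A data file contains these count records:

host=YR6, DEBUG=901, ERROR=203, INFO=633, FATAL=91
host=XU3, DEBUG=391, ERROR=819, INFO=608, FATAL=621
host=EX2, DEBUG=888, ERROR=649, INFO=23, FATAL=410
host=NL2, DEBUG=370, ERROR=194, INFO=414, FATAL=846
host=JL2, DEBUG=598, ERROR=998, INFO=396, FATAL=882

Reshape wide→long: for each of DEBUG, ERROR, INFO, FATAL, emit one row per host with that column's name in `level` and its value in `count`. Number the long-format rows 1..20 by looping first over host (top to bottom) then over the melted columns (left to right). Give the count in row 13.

20 rows total (5 × 4). Row 13: index ⌊(13-1)/4⌋ = 3 into host → NL2; (13-1) mod 4 = 0 into the melted columns → DEBUG.
So row 13 is (NL2, DEBUG, 370); count = 370.

370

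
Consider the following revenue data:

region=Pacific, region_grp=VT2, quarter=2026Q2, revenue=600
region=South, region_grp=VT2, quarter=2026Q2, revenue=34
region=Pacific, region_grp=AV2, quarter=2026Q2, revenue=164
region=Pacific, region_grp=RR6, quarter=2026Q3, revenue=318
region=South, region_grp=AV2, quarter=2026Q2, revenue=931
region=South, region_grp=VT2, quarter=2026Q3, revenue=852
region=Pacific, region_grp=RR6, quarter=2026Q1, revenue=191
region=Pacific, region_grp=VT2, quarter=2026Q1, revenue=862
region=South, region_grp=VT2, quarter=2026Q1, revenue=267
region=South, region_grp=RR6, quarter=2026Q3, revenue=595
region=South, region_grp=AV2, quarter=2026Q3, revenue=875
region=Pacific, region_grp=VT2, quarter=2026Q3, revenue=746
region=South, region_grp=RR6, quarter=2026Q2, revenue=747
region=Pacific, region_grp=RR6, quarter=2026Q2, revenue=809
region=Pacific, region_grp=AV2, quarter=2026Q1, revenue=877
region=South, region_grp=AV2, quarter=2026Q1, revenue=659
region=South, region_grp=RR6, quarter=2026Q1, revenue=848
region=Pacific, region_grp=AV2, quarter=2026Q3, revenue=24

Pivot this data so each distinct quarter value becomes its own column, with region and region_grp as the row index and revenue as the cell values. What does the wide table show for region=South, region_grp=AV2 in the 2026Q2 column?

Wide layout: rows indexed by region and region_grp, columns are the 3 distinct quarter values (2026Q2, 2026Q3, 2026Q1).
Cell (region=South, region_grp=AV2, quarter=2026Q2) draws from the long row where region=South, region_grp=AV2 and quarter=2026Q2, which has revenue=931.

931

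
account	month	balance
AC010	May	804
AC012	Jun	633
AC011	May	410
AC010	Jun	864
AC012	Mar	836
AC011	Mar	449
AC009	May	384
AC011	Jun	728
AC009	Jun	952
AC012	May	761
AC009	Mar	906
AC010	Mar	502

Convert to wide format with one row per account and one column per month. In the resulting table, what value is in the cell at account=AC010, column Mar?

502

Wide layout: rows indexed by account, columns are the 3 distinct month values (May, Jun, Mar).
Cell (account=AC010, month=Mar) draws from the long row where account=AC010 and month=Mar, which has balance=502.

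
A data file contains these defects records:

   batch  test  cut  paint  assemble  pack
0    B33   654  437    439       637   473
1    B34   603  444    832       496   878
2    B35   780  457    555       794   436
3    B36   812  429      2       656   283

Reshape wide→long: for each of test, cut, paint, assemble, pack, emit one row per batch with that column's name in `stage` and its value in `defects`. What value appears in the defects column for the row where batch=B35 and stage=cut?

457

Unpivoting turns each (batch, wide-column) pair into one long row.
The wide cell at row B35, column cut holds 457, so the long row (B35, cut) has defects=457.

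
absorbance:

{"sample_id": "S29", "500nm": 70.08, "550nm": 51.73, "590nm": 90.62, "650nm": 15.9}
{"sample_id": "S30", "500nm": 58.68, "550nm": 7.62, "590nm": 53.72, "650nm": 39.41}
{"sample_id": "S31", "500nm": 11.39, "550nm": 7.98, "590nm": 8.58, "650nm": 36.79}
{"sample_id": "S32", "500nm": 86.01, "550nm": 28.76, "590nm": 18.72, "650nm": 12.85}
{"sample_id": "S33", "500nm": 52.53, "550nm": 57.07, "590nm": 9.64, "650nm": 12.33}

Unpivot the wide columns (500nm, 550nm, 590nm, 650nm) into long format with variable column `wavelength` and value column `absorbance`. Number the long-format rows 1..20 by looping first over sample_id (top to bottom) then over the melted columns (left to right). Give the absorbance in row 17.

20 rows total (5 × 4). Row 17: index ⌊(17-1)/4⌋ = 4 into sample_id → S33; (17-1) mod 4 = 0 into the melted columns → 500nm.
So row 17 is (S33, 500nm, 52.53); absorbance = 52.53.

52.53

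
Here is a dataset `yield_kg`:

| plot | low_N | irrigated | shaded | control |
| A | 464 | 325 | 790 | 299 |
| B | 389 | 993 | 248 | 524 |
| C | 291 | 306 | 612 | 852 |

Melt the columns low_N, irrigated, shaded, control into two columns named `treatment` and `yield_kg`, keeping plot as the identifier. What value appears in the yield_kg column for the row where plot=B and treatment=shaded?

248

Unpivoting turns each (plot, wide-column) pair into one long row.
The wide cell at row B, column shaded holds 248, so the long row (B, shaded) has yield_kg=248.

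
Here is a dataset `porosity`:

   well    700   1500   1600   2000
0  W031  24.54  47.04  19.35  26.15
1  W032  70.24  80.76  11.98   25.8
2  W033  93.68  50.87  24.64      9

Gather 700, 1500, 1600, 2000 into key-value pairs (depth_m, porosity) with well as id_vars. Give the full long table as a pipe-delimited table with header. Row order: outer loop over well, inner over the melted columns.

| well | depth_m | porosity |
| W031 | 700 | 24.54 |
| W031 | 1500 | 47.04 |
| W031 | 1600 | 19.35 |
| W031 | 2000 | 26.15 |
| W032 | 700 | 70.24 |
| W032 | 1500 | 80.76 |
| W032 | 1600 | 11.98 |
| W032 | 2000 | 25.8 |
| W033 | 700 | 93.68 |
| W033 | 1500 | 50.87 |
| W033 | 1600 | 24.64 |
| W033 | 2000 | 9 |

Each (well, column) pair becomes one row: 3 × 4 = 12 rows.
For example, (W031, 700) → porosity=24.54.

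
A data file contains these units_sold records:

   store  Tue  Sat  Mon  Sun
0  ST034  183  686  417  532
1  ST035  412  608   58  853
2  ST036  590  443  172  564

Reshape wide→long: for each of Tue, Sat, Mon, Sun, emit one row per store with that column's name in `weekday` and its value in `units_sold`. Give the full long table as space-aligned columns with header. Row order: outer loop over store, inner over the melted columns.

store  weekday  units_sold
ST034  Tue      183       
ST034  Sat      686       
ST034  Mon      417       
ST034  Sun      532       
ST035  Tue      412       
ST035  Sat      608       
ST035  Mon      58        
ST035  Sun      853       
ST036  Tue      590       
ST036  Sat      443       
ST036  Mon      172       
ST036  Sun      564       

Each (store, column) pair becomes one row: 3 × 4 = 12 rows.
For example, (ST034, Tue) → units_sold=183.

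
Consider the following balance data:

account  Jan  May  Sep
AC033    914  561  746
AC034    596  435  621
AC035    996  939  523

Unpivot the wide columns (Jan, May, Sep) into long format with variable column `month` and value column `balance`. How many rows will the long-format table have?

9

3 account values × 3 melted columns = 9 rows.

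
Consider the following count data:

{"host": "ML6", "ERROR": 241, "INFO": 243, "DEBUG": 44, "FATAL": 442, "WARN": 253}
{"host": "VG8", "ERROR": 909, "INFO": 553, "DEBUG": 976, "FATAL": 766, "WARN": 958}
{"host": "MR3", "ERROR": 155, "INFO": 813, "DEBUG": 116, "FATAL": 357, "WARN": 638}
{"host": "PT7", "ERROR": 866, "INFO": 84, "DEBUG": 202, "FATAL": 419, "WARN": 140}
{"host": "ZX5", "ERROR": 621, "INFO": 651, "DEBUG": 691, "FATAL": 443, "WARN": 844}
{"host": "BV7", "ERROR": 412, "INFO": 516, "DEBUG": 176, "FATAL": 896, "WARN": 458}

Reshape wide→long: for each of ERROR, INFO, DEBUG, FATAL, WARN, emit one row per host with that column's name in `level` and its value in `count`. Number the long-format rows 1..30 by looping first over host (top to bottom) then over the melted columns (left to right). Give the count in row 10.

958

30 rows total (6 × 5). Row 10: index ⌊(10-1)/5⌋ = 1 into host → VG8; (10-1) mod 5 = 4 into the melted columns → WARN.
So row 10 is (VG8, WARN, 958); count = 958.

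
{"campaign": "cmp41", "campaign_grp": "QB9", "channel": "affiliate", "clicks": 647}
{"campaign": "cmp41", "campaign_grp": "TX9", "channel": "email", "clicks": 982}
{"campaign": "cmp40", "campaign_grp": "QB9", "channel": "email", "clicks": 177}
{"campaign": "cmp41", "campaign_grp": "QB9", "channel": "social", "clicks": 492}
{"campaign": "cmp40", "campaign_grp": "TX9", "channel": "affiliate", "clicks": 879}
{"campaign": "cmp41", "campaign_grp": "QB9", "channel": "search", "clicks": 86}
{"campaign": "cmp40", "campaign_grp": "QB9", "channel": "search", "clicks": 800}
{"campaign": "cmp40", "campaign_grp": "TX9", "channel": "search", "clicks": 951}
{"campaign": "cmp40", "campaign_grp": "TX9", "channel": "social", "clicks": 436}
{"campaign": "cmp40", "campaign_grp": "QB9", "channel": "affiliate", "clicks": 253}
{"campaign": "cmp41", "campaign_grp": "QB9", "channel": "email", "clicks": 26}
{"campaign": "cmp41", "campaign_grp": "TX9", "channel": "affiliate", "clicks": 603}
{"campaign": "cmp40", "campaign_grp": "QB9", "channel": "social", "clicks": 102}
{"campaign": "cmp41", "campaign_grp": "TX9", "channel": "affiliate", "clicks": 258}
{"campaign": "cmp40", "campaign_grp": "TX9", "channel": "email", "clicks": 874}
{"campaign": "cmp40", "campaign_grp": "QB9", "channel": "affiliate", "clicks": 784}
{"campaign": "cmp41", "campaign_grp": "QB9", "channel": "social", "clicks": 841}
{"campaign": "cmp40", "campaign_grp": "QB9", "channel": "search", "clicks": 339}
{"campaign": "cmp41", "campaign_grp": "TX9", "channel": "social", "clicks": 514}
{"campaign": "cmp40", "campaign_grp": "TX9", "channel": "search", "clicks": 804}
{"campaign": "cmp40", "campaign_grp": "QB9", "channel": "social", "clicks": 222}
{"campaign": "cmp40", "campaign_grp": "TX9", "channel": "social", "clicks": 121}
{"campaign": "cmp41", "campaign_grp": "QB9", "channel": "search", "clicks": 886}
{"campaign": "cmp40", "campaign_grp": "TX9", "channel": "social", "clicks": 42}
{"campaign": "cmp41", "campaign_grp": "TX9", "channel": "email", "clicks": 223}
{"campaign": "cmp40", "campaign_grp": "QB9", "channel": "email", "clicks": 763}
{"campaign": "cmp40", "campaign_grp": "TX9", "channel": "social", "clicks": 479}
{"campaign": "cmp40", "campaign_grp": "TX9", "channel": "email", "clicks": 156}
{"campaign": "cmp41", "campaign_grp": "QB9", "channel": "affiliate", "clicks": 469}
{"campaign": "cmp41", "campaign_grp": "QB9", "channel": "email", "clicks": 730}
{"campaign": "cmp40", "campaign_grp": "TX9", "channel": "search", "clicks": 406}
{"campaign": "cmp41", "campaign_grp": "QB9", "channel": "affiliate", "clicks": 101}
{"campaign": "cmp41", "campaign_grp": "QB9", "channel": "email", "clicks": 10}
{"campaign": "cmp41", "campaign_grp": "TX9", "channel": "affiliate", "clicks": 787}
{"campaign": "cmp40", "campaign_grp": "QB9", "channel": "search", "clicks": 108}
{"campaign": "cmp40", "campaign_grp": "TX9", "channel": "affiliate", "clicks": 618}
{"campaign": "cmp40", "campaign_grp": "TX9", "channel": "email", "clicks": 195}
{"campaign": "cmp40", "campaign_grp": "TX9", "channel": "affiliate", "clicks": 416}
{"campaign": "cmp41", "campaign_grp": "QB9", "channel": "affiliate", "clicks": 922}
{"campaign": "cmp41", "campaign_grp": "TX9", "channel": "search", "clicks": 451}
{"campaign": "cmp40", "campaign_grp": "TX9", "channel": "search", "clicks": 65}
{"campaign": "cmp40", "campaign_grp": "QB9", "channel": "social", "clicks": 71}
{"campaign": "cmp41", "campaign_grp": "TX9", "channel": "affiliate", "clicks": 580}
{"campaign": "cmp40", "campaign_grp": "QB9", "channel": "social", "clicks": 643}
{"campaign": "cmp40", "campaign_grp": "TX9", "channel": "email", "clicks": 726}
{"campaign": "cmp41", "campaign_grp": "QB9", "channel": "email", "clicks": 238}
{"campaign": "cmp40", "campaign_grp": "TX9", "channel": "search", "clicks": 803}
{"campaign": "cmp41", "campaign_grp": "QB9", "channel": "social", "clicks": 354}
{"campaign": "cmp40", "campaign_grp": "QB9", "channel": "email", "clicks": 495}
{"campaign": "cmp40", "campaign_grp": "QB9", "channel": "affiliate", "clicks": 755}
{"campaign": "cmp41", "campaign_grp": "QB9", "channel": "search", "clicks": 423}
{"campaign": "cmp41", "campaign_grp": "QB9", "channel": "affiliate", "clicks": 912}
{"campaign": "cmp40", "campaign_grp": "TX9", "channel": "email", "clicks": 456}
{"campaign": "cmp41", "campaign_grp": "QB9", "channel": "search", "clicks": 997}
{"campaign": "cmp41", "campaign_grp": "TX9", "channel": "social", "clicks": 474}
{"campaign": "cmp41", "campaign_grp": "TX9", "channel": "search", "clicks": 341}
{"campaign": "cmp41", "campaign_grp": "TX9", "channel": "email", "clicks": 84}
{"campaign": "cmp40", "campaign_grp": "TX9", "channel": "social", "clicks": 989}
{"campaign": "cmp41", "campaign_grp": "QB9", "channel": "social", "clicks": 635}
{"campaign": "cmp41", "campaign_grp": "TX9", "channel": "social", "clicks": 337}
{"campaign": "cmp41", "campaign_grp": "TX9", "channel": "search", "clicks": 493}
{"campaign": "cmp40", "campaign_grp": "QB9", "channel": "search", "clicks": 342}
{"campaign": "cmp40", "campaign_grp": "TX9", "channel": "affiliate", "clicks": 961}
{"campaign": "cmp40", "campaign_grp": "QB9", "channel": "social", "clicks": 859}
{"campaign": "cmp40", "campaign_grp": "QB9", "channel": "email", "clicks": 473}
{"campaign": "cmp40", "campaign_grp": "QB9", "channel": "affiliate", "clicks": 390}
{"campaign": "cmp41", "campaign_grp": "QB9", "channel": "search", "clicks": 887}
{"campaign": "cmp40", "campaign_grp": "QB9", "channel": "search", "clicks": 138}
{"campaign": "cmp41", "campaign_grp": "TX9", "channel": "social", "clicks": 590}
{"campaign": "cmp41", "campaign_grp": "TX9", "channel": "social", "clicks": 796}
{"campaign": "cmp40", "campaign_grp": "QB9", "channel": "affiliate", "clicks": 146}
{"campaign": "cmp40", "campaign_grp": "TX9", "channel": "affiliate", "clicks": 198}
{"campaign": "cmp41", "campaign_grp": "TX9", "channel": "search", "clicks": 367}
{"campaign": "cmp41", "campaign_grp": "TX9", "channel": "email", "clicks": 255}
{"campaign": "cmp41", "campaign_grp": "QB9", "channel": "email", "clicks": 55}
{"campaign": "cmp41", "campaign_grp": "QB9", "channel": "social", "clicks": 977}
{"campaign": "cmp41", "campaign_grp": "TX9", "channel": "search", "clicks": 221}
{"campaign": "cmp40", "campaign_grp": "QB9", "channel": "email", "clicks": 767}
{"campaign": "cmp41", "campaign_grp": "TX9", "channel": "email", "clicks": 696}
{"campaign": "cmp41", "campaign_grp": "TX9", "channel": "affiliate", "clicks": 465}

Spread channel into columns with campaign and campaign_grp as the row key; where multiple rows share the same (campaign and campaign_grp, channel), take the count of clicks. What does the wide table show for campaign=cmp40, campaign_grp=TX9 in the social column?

5

Rows with campaign=cmp40, campaign_grp=TX9 and channel=social: clicks values are 436, 121, 42, 479, 989.
5 rows match — count = 5.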